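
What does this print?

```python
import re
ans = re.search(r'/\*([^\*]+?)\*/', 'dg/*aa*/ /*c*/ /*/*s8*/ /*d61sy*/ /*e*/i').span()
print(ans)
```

(2, 8)

Unlike `match`, `search` isn't anchored — it looks for the pattern anywhere in the string.
The match spans [2:8] → '/*aa*/'.
Captured: group 1 = 'aa'.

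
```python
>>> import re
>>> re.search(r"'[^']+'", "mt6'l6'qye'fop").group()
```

The match spans [3:7] → "'l6'".

"'l6'"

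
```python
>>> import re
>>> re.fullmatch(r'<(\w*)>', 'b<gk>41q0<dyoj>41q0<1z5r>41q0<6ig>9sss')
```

None

For `fullmatch`, every character of the input must be accounted for by the pattern.
Here the string isn't matched end-to-end, so the call returns None.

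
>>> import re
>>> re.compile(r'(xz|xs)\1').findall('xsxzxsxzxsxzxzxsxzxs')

After group 1 captures some text, `\1` only succeeds where that same text appears again.
Walking the string: at [10:14] match 'xzxz', group 1 = 'xz'.
One capturing group, so `findall` returns just the captured substring from the one match — 1 in all.

['xz']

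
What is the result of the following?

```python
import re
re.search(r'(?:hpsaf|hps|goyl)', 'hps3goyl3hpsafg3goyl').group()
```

`search` walks the string left to right and returns the first match it finds.
The match spans [0:3] → 'hps'.

'hps'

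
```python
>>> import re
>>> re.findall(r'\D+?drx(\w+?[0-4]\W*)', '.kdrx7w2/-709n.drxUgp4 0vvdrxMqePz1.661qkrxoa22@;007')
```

The pattern matches one or more of a non-digit (lazy), then the literal 'drx'; then one or more of a word character (lazy), then a character in [0-4], then zero or more of a non-word character (captured).
Matches: at [0:10] match '.kdrx7w2/-', group 1 = '7w2/-'; at [13:23] match 'n.drxUgp4 ', group 1 = 'Ugp4 '; at [24:36] match 'vvdrxMqePz1.', group 1 = 'MqePz1.'.
Because there's exactly one group, `findall` drops the full match and keeps group 1 from each hit.

['7w2/-', 'Ugp4 ', 'MqePz1.']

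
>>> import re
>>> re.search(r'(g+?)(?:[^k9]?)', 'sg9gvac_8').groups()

The pattern matches one or more of a literal 'g' (lazy) (captured); then optionally any character except [k9] (non-capturing group).
`re.search` tries every starting position until one works.
The match spans [1:2] → 'g'.
Captured: group 1 = 'g'.

('g',)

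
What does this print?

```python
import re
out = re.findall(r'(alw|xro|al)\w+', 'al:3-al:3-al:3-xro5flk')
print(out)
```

Scanning left to right: at [15:22] match 'xro5flk', group 1 = 'xro'.
Because there's exactly one group, `findall` drops the full match and keeps group 1 from the one hit.

['xro']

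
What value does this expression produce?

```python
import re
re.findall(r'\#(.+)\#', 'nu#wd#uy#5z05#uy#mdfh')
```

With a single group, `findall` returns only what that group captured — 1 item.

['wd#uy#5z05#uy']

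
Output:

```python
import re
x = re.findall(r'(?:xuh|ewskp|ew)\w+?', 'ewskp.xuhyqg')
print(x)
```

['ews', 'xuhy']

Matches: at [0:3] → 'ews'; at [6:10] → 'xuhy'.
No capturing groups, so `findall` returns the 2 full match strings.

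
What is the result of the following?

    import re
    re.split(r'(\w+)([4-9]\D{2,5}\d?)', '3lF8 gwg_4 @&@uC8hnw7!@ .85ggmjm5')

['', '3lF', '8 gwg_4', ' @&@', 'uC8hnw', '7!@ .8', '5ggmjm5']

Pattern: one or more of a word character (captured); then a character in [4-9], then 2 to 5 of a non-digit, then optionally a digit (captured).
Matches to split on: at [0:10] → '3lF8 gwg_4'; at [14:26] → 'uC8hnw7!@ .8'.
`re.split` interleaves the captured-group text with the surrounding fragments.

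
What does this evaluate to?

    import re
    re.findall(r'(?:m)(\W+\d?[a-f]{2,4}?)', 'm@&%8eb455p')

['@&%8eb']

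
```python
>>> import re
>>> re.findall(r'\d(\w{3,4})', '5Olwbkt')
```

['Olwb']

This matches a digit; then 3 to 4 of a word character (captured).
Walking the string: at [0:5] match '5Olwb', group 1 = 'Olwb'.
Because there's exactly one group, `findall` drops the full match and keeps group 1 from the one hit.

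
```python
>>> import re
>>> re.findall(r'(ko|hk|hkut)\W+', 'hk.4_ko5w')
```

['hk']

Walking the string: at [0:3] match 'hk.', group 1 = 'hk'.
Because there's exactly one group, `findall` drops the full match and keeps group 1 from the one hit.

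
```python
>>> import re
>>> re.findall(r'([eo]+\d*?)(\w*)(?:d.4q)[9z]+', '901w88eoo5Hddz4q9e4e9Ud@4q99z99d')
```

[('eoo', '5Hddz4q9e4e9U')]

With the lazy modifier that quantifier settles for the fewest repetitions that let the rest of the pattern succeed (the atoms after it are unaffected and can still be greedy).
With 2 capturing groups, `findall` returns a 2-tuple per match.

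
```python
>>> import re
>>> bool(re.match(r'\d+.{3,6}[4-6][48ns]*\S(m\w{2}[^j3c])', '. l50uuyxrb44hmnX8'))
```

False

The pattern matches one or more of a digit, then 3 to 6 of any character; then a character in [4-6]; then zero or more of one of [48ns], then a non-whitespace character; then a literal 'm', then exactly 2 of a word character, then any character except [j3c] (captured).
`match` is anchored at position 0; if the pattern doesn't fit there, it returns None.
Here position 0 doesn't satisfy it, so the call returns None, and `bool(None)` is False.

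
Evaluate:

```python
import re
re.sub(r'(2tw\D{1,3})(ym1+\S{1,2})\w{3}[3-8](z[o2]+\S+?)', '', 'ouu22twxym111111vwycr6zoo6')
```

This matches the literal '2tw', then 1 to 3 of a non-digit (captured); then the literal 'ym', then one or more of the literal '1', then 1 to 2 of a non-whitespace character (captured); then exactly 3 of a word character, then a character in [3-8]; then a literal 'z', then one or more of one of [o2], then one or more of a non-whitespace character (lazy) (captured).
Matches: at [4:26] → '2twxym111111vwycr6zoo6'.
Every occurrence is swapped for ''.

'ouu2'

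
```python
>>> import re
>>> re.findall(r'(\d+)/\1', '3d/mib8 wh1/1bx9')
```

['1']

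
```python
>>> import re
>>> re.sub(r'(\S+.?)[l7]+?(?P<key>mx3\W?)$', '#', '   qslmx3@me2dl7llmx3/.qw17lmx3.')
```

'   #'

This matches one or more of a non-whitespace character, then optionally any character (captured); then one or more of one of [l7] (lazy); then the literal 'mx3', then optionally a non-word character (captured as 'key'); then anchored at the end.
Matches: at [3:32] → 'qslmx3@me2dl7llmx3/.qw17lmx3.'.
Every occurrence is swapped for '#'.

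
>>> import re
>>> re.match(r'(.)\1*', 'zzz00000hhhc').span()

(0, 3)

`\1` is not a pattern — it's the concrete string captured by group 1, re-applied verbatim.
`match` is anchored at position 0; if the pattern doesn't fit there, it returns None.
The match spans [0:3] → 'zzz'.
Captured: group 1 = 'z'.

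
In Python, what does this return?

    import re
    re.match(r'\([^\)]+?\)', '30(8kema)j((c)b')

None

`re.match` only tries the pattern at the start of the string.
Here the pattern fails at index 0, so the call returns None.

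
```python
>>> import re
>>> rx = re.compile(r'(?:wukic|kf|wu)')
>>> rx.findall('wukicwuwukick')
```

Alternation isn't longest-match — the leftmost alternative that fits at this position is chosen.
No capturing groups, so `findall` returns the 3 full match strings.

['wukic', 'wu', 'wukic']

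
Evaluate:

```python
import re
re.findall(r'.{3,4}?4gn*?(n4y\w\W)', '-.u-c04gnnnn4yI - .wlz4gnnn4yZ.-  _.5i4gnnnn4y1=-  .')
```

The pattern matches 3 to 4 of any character (lazy), then the literal '4g', then zero or more of the literal 'n' (lazy); then the literal 'n4y', then a word character, then a non-word character (captured).
Because there's exactly one group, `findall` drops the full match and keeps group 1 from each hit.

['n4yI ', 'n4yZ.', 'n4y1=']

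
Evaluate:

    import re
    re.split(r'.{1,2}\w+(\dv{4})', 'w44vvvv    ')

['', '4vvvv', '    ']

`re.split` interleaves the captured-group text with the surrounding fragments.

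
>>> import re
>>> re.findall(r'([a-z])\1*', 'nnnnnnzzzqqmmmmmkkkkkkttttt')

['n', 'z', 'q', 'm', 'k', 't']

`\1` has to match the exact text group 1 already captured.
Scanning left to right: at [0:6] match 'nnnnnn', group 1 = 'n'; at [6:9] match 'zzz', group 1 = 'z'; at [9:11] match 'qq', group 1 = 'q'; at [11:16] match 'mmmmm', group 1 = 'm'; at [16:22] match 'kkkkkk', group 1 = 'k'; ….
Because there's exactly one group, `findall` drops the full match and keeps group 1 from each hit.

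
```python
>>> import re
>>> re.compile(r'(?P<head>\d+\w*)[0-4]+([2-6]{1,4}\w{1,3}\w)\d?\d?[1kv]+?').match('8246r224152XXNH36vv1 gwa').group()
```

'8246r224152XXNH36vv1'

This matches one or more of a digit, then zero or more of a word character (captured as 'head'); then one or more of a character in [0-4]; then 1 to 4 of a character in [2-6], then 1 to 3 of a word character, then a word character (captured); then optionally a digit, then optionally a digit, then one or more of one of [1kv] (lazy).
`re.match` only tries the pattern at the start of the string.
The match spans [0:20] → '8246r224152XXNH36vv1'.
Captured: group 1 = '8246r224152XXNH', group 2 = '6vv'.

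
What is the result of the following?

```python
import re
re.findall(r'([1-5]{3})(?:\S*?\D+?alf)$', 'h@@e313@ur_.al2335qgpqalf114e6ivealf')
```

['313']

Pattern: exactly 3 of a character in [1-5] (captured); then zero or more of a non-whitespace character (lazy), then one or more of a non-digit (lazy), then the literal 'alf' (non-capturing group); then anchored at the end.
Matches: at [4:36] match '313@ur_.al2335qgpqalf114e6ivealf', group 1 = '313'.
With a single group, `findall` returns only what that group captured — 1 item.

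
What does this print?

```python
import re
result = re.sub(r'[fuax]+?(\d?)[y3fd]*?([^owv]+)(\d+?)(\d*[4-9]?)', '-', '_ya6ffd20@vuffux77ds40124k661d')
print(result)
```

The pattern matches one or more of one of [fuax] (lazy); then optionally a digit (captured); then zero or more of one of [y3fd] (lazy); then one or more of any character except [owv] (captured); then one or more of a digit (lazy) (captured); then zero or more of a digit, then optionally a character in [4-9] (captured).
`sub` substitutes '-' at each match site.

_y-@v-d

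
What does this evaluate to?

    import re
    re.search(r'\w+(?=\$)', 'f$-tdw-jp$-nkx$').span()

The lookaround is zero-width — it requires the adjacent text to match without consuming it, so the asserted text isn't part of the match.
The match spans [0:1] → 'f'.

(0, 1)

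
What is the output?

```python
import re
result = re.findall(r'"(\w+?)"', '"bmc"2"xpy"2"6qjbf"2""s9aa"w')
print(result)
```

['bmc', 'xpy', '6qjbf', 's9aa']

One capturing group, so `findall` returns just the captured substring from each match — 4 in all.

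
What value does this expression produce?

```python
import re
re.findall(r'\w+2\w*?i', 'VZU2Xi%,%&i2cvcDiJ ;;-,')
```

['VZU2Xi', 'i2cvcDi']

This matches one or more of a word character; then the literal '2', then zero or more of a word character (lazy), then the literal 'i'.
Matches: at [0:6] → 'VZU2Xi'; at [10:17] → 'i2cvcDi'.
Since nothing is captured, `findall` lists the 2 matched substrings directly.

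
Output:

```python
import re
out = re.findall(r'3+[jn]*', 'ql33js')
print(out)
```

['33j']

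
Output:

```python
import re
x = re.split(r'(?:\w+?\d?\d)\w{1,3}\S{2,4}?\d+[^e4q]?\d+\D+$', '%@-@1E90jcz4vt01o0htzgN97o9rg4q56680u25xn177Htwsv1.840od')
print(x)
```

['%@-@', '']

This matches one or more of a word character (lazy), then optionally a digit, then a digit (non-capturing group); then 1 to 3 of a word character, then 2 to 4 of a non-whitespace character (lazy); then one or more of a digit; then optionally any character except [e4q], then one or more of a digit, then one or more of a non-digit; then anchored at the end.
Matches to split on: at [4:56] → '1E90jcz4vt01o0htzgN97o9rg4q56680u25xn177Htwsv1.840od'.
Splitting on the pattern gives 2 pieces.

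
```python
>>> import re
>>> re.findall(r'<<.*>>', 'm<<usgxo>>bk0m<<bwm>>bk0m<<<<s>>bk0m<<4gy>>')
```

No capturing groups, so `findall` returns the 1 full match string.

['<<usgxo>>bk0m<<bwm>>bk0m<<<<s>>bk0m<<4gy>>']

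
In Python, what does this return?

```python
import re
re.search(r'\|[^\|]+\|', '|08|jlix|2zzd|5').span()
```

(0, 4)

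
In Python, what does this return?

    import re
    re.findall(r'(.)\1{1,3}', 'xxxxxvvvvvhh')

After group 1 captures some text, `\1` only succeeds where that same text appears again.
`findall` collects group 1 from each match (3 total).

['x', 'v', 'h']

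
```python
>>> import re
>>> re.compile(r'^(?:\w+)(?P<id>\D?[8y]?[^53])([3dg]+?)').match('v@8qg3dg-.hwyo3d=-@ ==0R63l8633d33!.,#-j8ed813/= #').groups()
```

('@8q', 'g')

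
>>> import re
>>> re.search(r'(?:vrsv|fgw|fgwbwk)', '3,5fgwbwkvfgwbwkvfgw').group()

`|` is ordered: at each position the engine commits to the first alternative that works.
`re.search` tries every starting position until one works.
The match spans [3:6] → 'fgw'.

'fgw'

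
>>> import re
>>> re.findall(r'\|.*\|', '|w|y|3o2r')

['|w|y|']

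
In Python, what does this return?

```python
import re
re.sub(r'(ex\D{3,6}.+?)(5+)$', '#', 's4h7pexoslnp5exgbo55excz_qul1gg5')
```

Pattern: the literal 'ex', then 3 to 6 of a non-digit, then one or more of any character (lazy) (captured); then one or more of a literal '5' (captured); then anchored at the end.
Matches: at [5:32] → 'exoslnp5exgbo55excz_qul1gg5'.
Every occurrence is swapped for '#'.

's4h7p#'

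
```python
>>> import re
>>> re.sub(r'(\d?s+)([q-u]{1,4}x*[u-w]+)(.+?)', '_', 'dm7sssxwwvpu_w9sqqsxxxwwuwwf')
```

Because the quantifier is non-greedy, it stops expanding at the earliest point where the rest of the pattern can succeed.
Every occurrence is swapped for '_'.

'dm_u_w_'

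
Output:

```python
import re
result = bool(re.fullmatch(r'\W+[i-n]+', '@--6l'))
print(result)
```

The pattern matches one or more of a non-word character; then one or more of a character in [i-n].
`re.fullmatch` is like wrapping the pattern in `^…$` (in single-line mode).
Here there's no way to consume every character, so the call returns None, and `bool(None)` is False.

False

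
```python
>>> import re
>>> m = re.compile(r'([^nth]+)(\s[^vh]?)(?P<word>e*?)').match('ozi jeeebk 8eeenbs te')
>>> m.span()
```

(0, 12)

`re.match` won't scan ahead — the pattern has to work from the very first character.
The match spans [0:12] → 'ozi jeeebk 8'.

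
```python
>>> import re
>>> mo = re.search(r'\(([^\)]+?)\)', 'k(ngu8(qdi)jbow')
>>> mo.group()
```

'(ngu8(qdi)'

`search` walks the string left to right and returns the first match it finds.
The match spans [1:11] → '(ngu8(qdi)'.
Captured: group 1 = 'ngu8(qdi'.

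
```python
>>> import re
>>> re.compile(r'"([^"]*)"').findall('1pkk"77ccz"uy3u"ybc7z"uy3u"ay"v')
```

['77ccz', 'ybc7z', 'ay']

Scanning left to right: at [4:11] match '"77ccz"', group 1 = '77ccz'; at [15:22] match '"ybc7z"', group 1 = 'ybc7z'; at [26:30] match '"ay"', group 1 = 'ay'.
`findall` collects group 1 from each match (3 total).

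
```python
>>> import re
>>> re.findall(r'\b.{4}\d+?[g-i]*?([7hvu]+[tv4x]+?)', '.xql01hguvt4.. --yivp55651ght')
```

['uvt', 'ht']

Pattern: a word boundary (`\b`, zero-width); then exactly 4 of any character, then one or more of a digit (lazy), then zero or more of a character in [g-i] (lazy); then one or more of one of [7hvu], then one or more of one of [tv4x] (lazy) (captured).
Scanning left to right: at [1:11] match 'xql01hguvt', group 1 = 'uvt'; at [17:29] match 'yivp55651ght', group 1 = 'ht'.
`findall` collects group 1 from each match (2 total).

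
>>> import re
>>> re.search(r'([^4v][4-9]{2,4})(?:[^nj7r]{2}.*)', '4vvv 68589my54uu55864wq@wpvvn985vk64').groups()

(' 6858',)

The match spans [4:36] → ' 68589my54uu55864wq@wpvvn985vk64'.
Captured: group 1 = ' 6858'.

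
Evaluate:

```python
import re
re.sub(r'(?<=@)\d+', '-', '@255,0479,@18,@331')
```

'@-,0479,@-,@-'

The positive lookaround only admits positions where the adjacent text matches; those characters stay outside the span.
Every occurrence is swapped for '-'.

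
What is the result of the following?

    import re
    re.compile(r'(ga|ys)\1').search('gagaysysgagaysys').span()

`\1` is not a pattern — it's the concrete string captured by group 1, re-applied verbatim.
The match spans [0:4] → 'gaga'.

(0, 4)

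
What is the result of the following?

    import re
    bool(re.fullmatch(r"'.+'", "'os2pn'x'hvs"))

False

`fullmatch` succeeds only if the pattern covers the string from start to end.
Here the pattern can't cover the whole string, so the call returns None, and `bool(None)` is False.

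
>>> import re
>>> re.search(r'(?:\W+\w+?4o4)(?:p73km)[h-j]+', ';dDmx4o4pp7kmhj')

None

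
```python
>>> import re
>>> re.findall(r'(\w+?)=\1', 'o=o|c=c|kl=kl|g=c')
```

['o', 'c', 'kl']

A backreference is literal: `\1` must see the identical characters the first group matched.
Walking the string: at [0:3] match 'o=o', group 1 = 'o'; at [4:7] match 'c=c', group 1 = 'c'; at [8:13] match 'kl=kl', group 1 = 'kl'.
Because there's exactly one group, `findall` drops the full match and keeps group 1 from each hit.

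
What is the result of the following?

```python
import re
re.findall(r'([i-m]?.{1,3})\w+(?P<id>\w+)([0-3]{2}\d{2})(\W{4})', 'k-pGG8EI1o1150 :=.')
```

[('k-pG', 'o', '1150', ' :=.')]

The pattern matches optionally a character in [i-m], then 1 to 3 of any character (captured); then one or more of a word character; then one or more of a word character (captured as 'id'); then exactly 2 of a character in [0-3], then exactly 2 of a digit (captured); then exactly 4 of a non-word character (captured).
With 4 capturing groups, `findall` returns a 4-tuple per match.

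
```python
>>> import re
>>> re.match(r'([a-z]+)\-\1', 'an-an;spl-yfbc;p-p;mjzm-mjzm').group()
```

`re.match` only tries the pattern at the start of the string.
The match spans [0:5] → 'an-an'.

'an-an'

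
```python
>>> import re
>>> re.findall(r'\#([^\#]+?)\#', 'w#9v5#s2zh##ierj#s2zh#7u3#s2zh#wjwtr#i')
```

`findall` collects group 1 from each match (4 total).

['9v5', 'ierj', '7u3', 'wjwtr']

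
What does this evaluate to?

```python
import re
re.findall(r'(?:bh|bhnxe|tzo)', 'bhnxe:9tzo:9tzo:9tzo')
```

['bh', 'tzo', 'tzo', 'tzo']

`|` is ordered: at each position the engine commits to the first alternative that works.
With no groups in the pattern, `findall` gives back each whole match — 4 here.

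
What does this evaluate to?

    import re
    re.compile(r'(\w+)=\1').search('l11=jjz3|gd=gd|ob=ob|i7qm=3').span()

`\1` has to match the exact text group 1 already captured.
`search` walks the string left to right and returns the first match it finds.
The match spans [9:14] → 'gd=gd'.
Captured: group 1 = 'gd'.

(9, 14)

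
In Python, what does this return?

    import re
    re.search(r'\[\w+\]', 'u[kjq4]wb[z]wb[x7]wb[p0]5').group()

'[kjq4]'

The match spans [1:7] → '[kjq4]'.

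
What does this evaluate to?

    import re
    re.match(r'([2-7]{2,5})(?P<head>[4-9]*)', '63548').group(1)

The match spans [0:5] → '63548'.
Captured: group 1 = '6354', group 2 = '8'.

'6354'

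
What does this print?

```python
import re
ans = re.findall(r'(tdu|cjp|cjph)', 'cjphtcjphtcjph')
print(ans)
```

Alternation isn't longest-match — the leftmost alternative that fits at this position is chosen.
Matches: at [0:3] match 'cjp', group 1 = 'cjp'; at [5:8] match 'cjp', group 1 = 'cjp'; at [10:13] match 'cjp', group 1 = 'cjp'.
With a single group, `findall` returns only what that group captured — 3 items.

['cjp', 'cjp', 'cjp']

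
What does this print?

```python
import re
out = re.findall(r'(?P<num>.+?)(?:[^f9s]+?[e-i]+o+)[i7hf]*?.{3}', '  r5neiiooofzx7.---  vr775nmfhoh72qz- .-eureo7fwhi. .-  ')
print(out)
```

Pattern: one or more of any character (lazy) (captured as 'num'); then one or more of any character except [f9s] (lazy), then one or more of a character in [e-i], then one or more of a literal 'o' (non-capturing group); then zero or more of one of [i7hf] (lazy), then exactly 3 of any character.
Scanning left to right: at [0:14] match '  r5neiiooofzx', group 1 = ' '; at [14:34] match '7.---  vr775nmfhoh72', group 1 = '7'; at [34:48] match 'qz- .-eureo7fw', group 1 = 'q'.
`findall` collects group 1 from each match (3 total).

[' ', '7', 'q']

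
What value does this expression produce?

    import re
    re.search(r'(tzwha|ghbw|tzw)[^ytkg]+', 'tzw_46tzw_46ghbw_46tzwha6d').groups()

Unlike `match`, `search` isn't anchored — it looks for the pattern anywhere in the string.
The match spans [0:6] → 'tzw_46'.
Captured: group 1 = 'tzw'.

('tzw',)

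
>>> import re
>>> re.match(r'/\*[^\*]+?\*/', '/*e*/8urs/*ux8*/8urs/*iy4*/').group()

With `match`, the pattern is implicitly anchored at the beginning.
The match spans [0:5] → '/*e*/'.

'/*e*/'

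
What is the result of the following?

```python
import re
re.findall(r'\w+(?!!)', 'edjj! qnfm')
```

`(?!…)`/`(?<!…)` only lets a position through if the neighbouring text does NOT match; no characters are consumed.
Scanning left to right: at [0:3] → 'edj'; at [6:10] → 'qnfm'.
`findall` yields the raw match text (2 of them) because the pattern has no groups.

['edj', 'qnfm']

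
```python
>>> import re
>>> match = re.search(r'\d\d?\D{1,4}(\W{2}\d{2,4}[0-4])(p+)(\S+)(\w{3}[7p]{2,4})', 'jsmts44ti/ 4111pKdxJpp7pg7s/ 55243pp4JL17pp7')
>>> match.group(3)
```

The match spans [5:24] → '44ti/ 4111pKdxJpp7p'.
Captured: group 1 = '/ 4111', group 2 = 'p', group 3 = 'Kdx', group 4 = 'Jpp7p'.

'Kdx'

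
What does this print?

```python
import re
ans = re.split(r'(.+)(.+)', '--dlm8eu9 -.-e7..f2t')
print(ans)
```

['', '--dlm8eu9 -.-e7..f2', 't', '']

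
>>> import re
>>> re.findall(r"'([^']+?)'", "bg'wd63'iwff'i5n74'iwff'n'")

['wd63', 'i5n74', 'n']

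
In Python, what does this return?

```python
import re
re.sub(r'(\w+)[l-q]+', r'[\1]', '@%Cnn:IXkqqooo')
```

Pattern: one or more of a word character (captured); then one or more of a character in [l-q].
Each match is replaced using the text its own group 1 captured.

'@%[Cn]:[IXkqqoo]'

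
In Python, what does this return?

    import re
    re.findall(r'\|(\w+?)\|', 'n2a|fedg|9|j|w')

['fedg', 'j']

Walking the string: at [3:9] match '|fedg|', group 1 = 'fedg'; at [10:13] match '|j|', group 1 = 'j'.
One capturing group, so `findall` returns just the captured substring from each match — 2 in all.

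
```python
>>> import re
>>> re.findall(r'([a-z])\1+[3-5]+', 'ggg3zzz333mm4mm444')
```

`\1` is not a pattern — it's the concrete string captured by group 1, re-applied verbatim.
Because there's exactly one group, `findall` drops the full match and keeps group 1 from each hit.

['g', 'z', 'm', 'm']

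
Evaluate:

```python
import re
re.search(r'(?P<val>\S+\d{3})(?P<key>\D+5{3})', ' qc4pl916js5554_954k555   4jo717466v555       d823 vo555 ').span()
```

Pattern: one or more of a non-whitespace character, then exactly 3 of a digit (captured as 'val'); then one or more of a non-digit, then exactly 3 of the literal '5' (captured as 'key').
The match spans [1:23] → 'qc4pl916js5554_954k555'.

(1, 23)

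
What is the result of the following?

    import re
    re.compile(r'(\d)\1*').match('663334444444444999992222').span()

The backreference `\1` re-matches whatever the first group consumed, character for character.
`re.match` only tries the pattern at the start of the string.
The match spans [0:2] → '66'.
Captured: group 1 = '6'.

(0, 2)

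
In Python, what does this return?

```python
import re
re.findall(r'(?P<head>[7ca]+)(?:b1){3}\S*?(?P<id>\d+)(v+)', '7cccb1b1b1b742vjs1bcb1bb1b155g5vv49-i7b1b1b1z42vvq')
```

The pattern matches one or more of one of [7ca] (captured as 'head'); then the literal 'b1' repeated 3 times, then zero or more of a non-whitespace character (lazy); then one or more of a digit (captured as 'id'); then one or more of a literal 'v' (captured).
The `?` after the quantifier makes it lazy — it takes as little as possible before letting the rest of the pattern try.
Walking the string: at [0:15] match '7cccb1b1b1b742v', groups = ('7ccc', '742', 'v'); at [37:49] match '7b1b1b1z42vv', groups = ('7', '42', 'vv').
3 groups means each result is a tuple of 3 captured strings — 2 here.

[('7ccc', '742', 'v'), ('7', '42', 'vv')]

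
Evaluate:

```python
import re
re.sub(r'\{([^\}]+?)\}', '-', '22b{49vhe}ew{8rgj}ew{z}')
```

'22b-ew-ew-'

Each match is replaced by '-'.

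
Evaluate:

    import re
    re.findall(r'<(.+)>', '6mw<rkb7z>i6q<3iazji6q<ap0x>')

Matches: at [3:28] match '<rkb7z>i6q<3iazji6q<ap0x>', group 1 = 'rkb7z>i6q<3iazji6q<ap0x'.
`findall` collects group 1 from the one match (1 total).

['rkb7z>i6q<3iazji6q<ap0x']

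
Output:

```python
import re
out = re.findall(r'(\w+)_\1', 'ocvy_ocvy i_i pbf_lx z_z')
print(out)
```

After group 1 captures some text, `\1` only succeeds where that same text appears again.
Walking the string: at [0:9] match 'ocvy_ocvy', group 1 = 'ocvy'; at [10:13] match 'i_i', group 1 = 'i'; at [21:24] match 'z_z', group 1 = 'z'.
One capturing group, so `findall` returns just the captured substring from each match — 3 in all.

['ocvy', 'i', 'z']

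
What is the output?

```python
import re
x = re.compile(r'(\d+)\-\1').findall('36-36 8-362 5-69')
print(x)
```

['36']

`\1` has to match the exact text group 1 already captured.
Because there's exactly one group, `findall` drops the full match and keeps group 1 from the one hit.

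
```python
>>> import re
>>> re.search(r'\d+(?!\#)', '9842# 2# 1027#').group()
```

'984'

The negative lookaround is zero-width — it rules out positions where the adjacent text would match, without consuming anything.
The match spans [0:3] → '984'.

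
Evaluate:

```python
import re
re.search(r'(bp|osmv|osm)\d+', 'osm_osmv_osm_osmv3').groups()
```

('osmv',)

The match spans [13:18] → 'osmv3'.
Captured: group 1 = 'osmv'.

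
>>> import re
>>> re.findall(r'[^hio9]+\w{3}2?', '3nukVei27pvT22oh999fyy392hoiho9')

The pattern matches one or more of any character except [hio9]; then exactly 3 of a word character, then optionally the literal '2'.
Since nothing is captured, `findall` lists the 3 matched substrings directly.

['3nukVei27', 'pvT22oh9', 'fyy392h']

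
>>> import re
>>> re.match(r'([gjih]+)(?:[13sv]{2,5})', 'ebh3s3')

Pattern: one or more of one of [gjih] (captured); then 2 to 5 of one of [13sv] (non-capturing group).
`match` is anchored at position 0; if the pattern doesn't fit there, it returns None.
Here position 0 doesn't satisfy it, so the call returns None.

None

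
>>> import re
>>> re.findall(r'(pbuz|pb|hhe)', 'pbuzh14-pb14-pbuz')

['pbuz', 'pb', 'pbuz']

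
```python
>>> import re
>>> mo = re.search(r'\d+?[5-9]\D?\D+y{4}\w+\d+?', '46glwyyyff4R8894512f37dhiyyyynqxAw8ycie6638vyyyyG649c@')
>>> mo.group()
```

The match spans [20:52] → '37dhiyyyynqxAw8ycie6638vyyyyG649'.

'37dhiyyyynqxAw8ycie6638vyyyyG649'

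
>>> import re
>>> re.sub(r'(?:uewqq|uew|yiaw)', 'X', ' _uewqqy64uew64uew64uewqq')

' _Xy64X64X64X'

The regex engine tests alternatives in the order written; an earlier branch that matches wins even if a later one would match more.
Matches: at [2:7] → 'uewqq'; at [10:13] → 'uew'; at [15:18] → 'uew'; at [20:25] → 'uewqq'.
Each match is replaced by 'X'.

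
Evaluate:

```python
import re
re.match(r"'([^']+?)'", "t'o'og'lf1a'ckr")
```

None

`re.match` won't scan ahead — the pattern has to work from the very first character.
Here position 0 doesn't satisfy it, so the call returns None.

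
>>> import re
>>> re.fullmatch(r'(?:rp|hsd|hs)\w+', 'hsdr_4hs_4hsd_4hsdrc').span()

`re.fullmatch` requires the pattern to consume the entire string.
The match spans [0:20] → 'hsdr_4hs_4hsd_4hsdrc'.

(0, 20)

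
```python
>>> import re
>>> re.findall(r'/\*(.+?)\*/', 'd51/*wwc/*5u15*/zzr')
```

['wwc/*5u15']

Matches: at [3:16] match '/*wwc/*5u15*/', group 1 = 'wwc/*5u15'.
Because there's exactly one group, `findall` drops the full match and keeps group 1 from the one hit.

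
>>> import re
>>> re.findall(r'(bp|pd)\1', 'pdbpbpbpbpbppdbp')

['bp', 'bp']

`\1` is not a pattern — it's the concrete string captured by group 1, re-applied verbatim.
Matches: at [2:6] match 'bpbp', group 1 = 'bp'; at [6:10] match 'bpbp', group 1 = 'bp'.
With a single group, `findall` returns only what that group captured — 2 items.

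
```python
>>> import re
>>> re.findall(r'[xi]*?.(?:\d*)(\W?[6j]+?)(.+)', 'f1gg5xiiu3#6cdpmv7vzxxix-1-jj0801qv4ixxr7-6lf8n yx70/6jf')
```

Multiple groups make `findall` return tuples — one 2-tuple for the one match.

[('#6', 'cdpmv7vzxxix-1-jj0801qv4ixxr7-6lf8n yx70/6jf')]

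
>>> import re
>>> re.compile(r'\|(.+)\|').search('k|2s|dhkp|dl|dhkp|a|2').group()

'|2s|dhkp|dl|dhkp|a|'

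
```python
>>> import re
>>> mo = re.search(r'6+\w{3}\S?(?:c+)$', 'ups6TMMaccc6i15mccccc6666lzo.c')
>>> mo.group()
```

'6666lzo.c'

The pattern matches one or more of a literal '6', then exactly 3 of a word character, then optionally a non-whitespace character; then one or more of a literal 'c' (non-capturing group); then anchored at the end.
`re.search` tries every starting position until one works.
The match spans [21:30] → '6666lzo.c'.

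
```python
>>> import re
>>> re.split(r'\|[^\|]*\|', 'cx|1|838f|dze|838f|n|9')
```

['cx', '838f', '838f', '9']

Each match becomes a cut point; 4 segments remain.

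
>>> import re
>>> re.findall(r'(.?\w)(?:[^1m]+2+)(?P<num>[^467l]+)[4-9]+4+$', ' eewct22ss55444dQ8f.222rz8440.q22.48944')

[(' e', '.')]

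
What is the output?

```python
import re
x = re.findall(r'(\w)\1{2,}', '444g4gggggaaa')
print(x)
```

The backreference `\1` re-matches whatever the first group consumed, character for character.
Scanning left to right: at [0:3] match '444', group 1 = '4'; at [5:10] match 'ggggg', group 1 = 'g'; at [10:13] match 'aaa', group 1 = 'a'.
Because there's exactly one group, `findall` drops the full match and keeps group 1 from each hit.

['4', 'g', 'a']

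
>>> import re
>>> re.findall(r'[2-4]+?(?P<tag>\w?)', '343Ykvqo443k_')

Pattern: one or more of a character in [2-4] (lazy); then optionally a word character (captured as 'tag').
A non-greedy quantifier consumes as few characters as it can — just enough that the remainder of the pattern still matches from where it stops; whatever follows it matches normally.
Scanning left to right: at [0:2] match '34', group 1 = '4'; at [2:4] match '3Y', group 1 = 'Y'; at [8:10] match '44', group 1 = '4'; at [10:12] match '3k', group 1 = 'k'.
One capturing group, so `findall` returns just the captured substring from each match — 4 in all.

['4', 'Y', '4', 'k']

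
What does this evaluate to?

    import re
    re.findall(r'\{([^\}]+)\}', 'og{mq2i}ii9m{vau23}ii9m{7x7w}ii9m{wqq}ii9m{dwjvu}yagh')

Scanning left to right: at [2:8] match '{mq2i}', group 1 = 'mq2i'; at [12:19] match '{vau23}', group 1 = 'vau23'; at [23:29] match '{7x7w}', group 1 = '7x7w'; at [33:38] match '{wqq}', group 1 = 'wqq'; at [42:49] match '{dwjvu}', group 1 = 'dwjvu'.
Because there's exactly one group, `findall` drops the full match and keeps group 1 from each hit.

['mq2i', 'vau23', '7x7w', 'wqq', 'dwjvu']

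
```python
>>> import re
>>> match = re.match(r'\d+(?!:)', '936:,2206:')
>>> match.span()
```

(0, 2)

The negative lookahead/lookbehind blocks any match where the forbidden context is present.
With `match`, the pattern is implicitly anchored at the beginning.
The match spans [0:2] → '93'.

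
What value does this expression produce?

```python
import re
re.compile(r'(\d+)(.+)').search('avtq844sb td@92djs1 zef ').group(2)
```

This matches one or more of a digit (captured); then one or more of any character (captured).
`re.search` scans for the first position where the pattern succeeds.
The match spans [4:24] → '844sb td@92djs1 zef '.
Captured: group 1 = '844', group 2 = 'sb td@92djs1 zef '.

'sb td@92djs1 zef '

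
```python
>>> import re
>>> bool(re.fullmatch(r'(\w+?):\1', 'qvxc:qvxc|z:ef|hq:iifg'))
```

False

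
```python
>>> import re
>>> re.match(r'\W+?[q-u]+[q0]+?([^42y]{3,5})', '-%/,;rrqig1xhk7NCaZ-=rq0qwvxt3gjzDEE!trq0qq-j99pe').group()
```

'-%/,;rrqig1xh'

With `match`, the pattern is implicitly anchored at the beginning.
The match spans [0:13] → '-%/,;rrqig1xh'.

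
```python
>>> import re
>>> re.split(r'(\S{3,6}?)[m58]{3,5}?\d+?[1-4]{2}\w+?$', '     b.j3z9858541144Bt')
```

Pattern: 3 to 6 of a non-whitespace character (lazy) (captured); then 3 to 5 of one of [m58] (lazy), then one or more of a digit (lazy), then exactly 2 of a character in [1-4]; then one or more of a word character (lazy); then anchored at the end.
`re.split` interleaves the captured-group text with the surrounding fragments.

['     ', 'b.j3z9', '']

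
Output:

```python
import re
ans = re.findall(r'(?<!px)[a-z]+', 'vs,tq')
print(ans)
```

['vs', 'tq']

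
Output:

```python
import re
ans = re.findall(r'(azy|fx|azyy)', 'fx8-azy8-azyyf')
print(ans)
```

Alternation isn't longest-match — the leftmost alternative that fits at this position is chosen.
One capturing group, so `findall` returns just the captured substring from each match — 3 in all.

['fx', 'azy', 'azy']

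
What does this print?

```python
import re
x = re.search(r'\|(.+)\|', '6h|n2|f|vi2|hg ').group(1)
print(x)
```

n2|f|vi2

The match spans [2:12] → '|n2|f|vi2|'.
Captured: group 1 = 'n2|f|vi2'.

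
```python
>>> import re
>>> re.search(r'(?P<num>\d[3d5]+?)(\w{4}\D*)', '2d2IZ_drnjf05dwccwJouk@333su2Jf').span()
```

This matches a digit, then one or more of one of [3d5] (lazy) (captured as 'num'); then exactly 4 of a word character, then zero or more of a non-digit (captured).
The match spans [0:11] → '2d2IZ_drnjf'.

(0, 11)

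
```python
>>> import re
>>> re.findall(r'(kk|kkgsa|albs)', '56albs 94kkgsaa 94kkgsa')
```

`|` is ordered: at each position the engine commits to the first alternative that works.
Scanning left to right: at [2:6] match 'albs', group 1 = 'albs'; at [9:11] match 'kk', group 1 = 'kk'; at [18:20] match 'kk', group 1 = 'kk'.
`findall` collects group 1 from each match (3 total).

['albs', 'kk', 'kk']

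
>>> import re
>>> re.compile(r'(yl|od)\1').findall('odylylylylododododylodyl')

['yl', 'yl', 'od', 'od']

The backreference `\1` re-matches whatever the first group consumed, character for character.
Walking the string: at [2:6] match 'ylyl', group 1 = 'yl'; at [6:10] match 'ylyl', group 1 = 'yl'; at [10:14] match 'odod', group 1 = 'od'; at [14:18] match 'odod', group 1 = 'od'.
Because there's exactly one group, `findall` drops the full match and keeps group 1 from each hit.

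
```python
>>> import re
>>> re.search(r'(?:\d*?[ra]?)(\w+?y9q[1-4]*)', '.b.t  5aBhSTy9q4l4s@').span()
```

(6, 16)

The pattern matches zero or more of a digit (lazy), then optionally one of [ra] (non-capturing group); then one or more of a word character (lazy), then the literal 'y9q', then zero or more of a character in [1-4] (captured).
Unlike `match`, `search` isn't anchored — it looks for the pattern anywhere in the string.
The match spans [6:16] → '5aBhSTy9q4'.
Captured: group 1 = '5aBhSTy9q4'.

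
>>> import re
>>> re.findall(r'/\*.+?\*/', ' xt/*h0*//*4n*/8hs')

Walking the string: at [3:9] → '/*h0*/'; at [9:15] → '/*4n*/'.
Since nothing is captured, `findall` lists the 2 matched substrings directly.

['/*h0*/', '/*4n*/']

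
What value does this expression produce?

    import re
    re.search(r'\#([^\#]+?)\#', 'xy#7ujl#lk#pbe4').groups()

`re.search` tries every starting position until one works.
The match spans [2:8] → '#7ujl#'.
Captured: group 1 = '7ujl'.

('7ujl',)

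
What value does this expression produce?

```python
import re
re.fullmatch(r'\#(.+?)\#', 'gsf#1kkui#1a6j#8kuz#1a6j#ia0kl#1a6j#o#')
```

None

For `fullmatch`, every character of the input must be accounted for by the pattern.
Here the string isn't matched end-to-end, so the call returns None.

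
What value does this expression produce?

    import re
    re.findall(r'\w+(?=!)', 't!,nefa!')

The lookaround is zero-width — it requires the adjacent text to match without consuming it, so the asserted text isn't part of the match.
Scanning left to right: at [0:1] → 't'; at [3:7] → 'nefa'.
`findall` yields the raw match text (2 of them) because the pattern has no groups.

['t', 'nefa']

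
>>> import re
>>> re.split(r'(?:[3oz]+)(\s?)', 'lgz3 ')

['lg', ' ', '']

This matches one or more of one of [3oz] (non-capturing group); then optionally whitespace (captured).
Matches to split on: at [2:5] → 'z3 '.
The group in the pattern means `split` returns the separators' captures alongside the pieces.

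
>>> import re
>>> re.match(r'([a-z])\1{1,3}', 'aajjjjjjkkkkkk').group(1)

`\1` is not a pattern — it's the concrete string captured by group 1, re-applied verbatim.
`re.match` only tries the pattern at the start of the string.
The match spans [0:2] → 'aa'.
Captured: group 1 = 'a'.

'a'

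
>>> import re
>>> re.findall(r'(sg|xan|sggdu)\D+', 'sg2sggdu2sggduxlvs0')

`|` is ordered: at each position the engine commits to the first alternative that works.
Scanning left to right: at [3:8] match 'sggdu', group 1 = 'sg'; at [9:18] match 'sggduxlvs', group 1 = 'sg'.
With a single group, `findall` returns only what that group captured — 2 items.

['sg', 'sg']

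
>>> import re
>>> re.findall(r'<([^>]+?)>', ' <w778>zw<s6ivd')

['w778']

One capturing group, so `findall` returns just the captured substring from the one match — 1 in all.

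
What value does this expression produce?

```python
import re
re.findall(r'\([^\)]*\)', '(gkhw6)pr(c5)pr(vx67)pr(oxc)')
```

['(gkhw6)', '(c5)', '(vx67)', '(oxc)']

Scanning left to right: at [0:7] → '(gkhw6)'; at [9:13] → '(c5)'; at [15:21] → '(vx67)'; at [23:28] → '(oxc)'.
Since nothing is captured, `findall` lists the 4 matched substrings directly.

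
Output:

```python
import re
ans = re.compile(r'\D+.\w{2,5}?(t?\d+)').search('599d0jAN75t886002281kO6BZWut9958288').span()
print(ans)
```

(3, 10)

This matches one or more of a non-digit, then any character, then 2 to 5 of a word character (lazy); then optionally the literal 't', then one or more of a digit (captured).
A `+?`/`*?`/`{m,n}?` starts at its minimum and grows only as far as needed for what follows to match.
Unlike `match`, `search` isn't anchored — it looks for the pattern anywhere in the string.
The match spans [3:10] → 'd0jAN75'.
Captured: group 1 = '75'.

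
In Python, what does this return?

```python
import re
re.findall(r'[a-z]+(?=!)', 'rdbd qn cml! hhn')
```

Lookahead/lookbehind check context without consuming it, so the matched span excludes the asserted characters.
Matches: at [8:11] → 'cml'.
No capturing groups, so `findall` returns the 1 full match string.

['cml']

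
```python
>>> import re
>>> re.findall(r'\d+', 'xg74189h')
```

['74189']

The pattern matches one or more of a digit.
Scanning left to right: at [2:7] → '74189'.
No capturing groups, so `findall` returns the 1 full match string.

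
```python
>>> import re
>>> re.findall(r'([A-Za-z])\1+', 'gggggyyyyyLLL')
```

`\1` has to match the exact text group 1 already captured.
One capturing group, so `findall` returns just the captured substring from each match — 3 in all.

['g', 'y', 'L']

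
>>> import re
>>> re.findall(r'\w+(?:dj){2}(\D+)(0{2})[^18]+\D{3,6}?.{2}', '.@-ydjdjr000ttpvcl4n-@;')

[('r', '00')]

The pattern matches one or more of a word character, then the literal 'dj' repeated 2 times; then one or more of a non-digit (captured); then exactly 2 of a literal '0' (captured); then one or more of any character except [18], then 3 to 6 of a non-digit (lazy), then exactly 2 of any character.
Matches: at [3:20] match 'ydjdjr000ttpvcl4n', groups = ('r', '00').
Multiple groups make `findall` return tuples — one 2-tuple for the one match.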